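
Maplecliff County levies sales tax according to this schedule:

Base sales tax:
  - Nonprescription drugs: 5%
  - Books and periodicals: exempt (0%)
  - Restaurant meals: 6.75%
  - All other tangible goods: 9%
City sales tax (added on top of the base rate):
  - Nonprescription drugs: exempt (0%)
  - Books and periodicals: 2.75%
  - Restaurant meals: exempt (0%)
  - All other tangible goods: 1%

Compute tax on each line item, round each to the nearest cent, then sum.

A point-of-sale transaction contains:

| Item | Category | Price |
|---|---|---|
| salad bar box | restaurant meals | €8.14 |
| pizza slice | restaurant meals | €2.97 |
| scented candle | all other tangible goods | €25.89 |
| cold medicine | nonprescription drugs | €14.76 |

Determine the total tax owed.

Salad bar box €8.14: restaurant meals → 6.75% + 0% city = 6.75% → €0.55
Pizza slice €2.97: restaurant meals → 6.75% + 0% city = 6.75% → €0.20
Scented candle €25.89: all other tangible goods → 9% + 1% city = 10% → €2.59
Cold medicine €14.76: nonprescription drugs → 5% + 0% city = 5% → €0.74
Total tax = €0.55 + €0.20 + €2.59 + €0.74 = €4.08

€4.08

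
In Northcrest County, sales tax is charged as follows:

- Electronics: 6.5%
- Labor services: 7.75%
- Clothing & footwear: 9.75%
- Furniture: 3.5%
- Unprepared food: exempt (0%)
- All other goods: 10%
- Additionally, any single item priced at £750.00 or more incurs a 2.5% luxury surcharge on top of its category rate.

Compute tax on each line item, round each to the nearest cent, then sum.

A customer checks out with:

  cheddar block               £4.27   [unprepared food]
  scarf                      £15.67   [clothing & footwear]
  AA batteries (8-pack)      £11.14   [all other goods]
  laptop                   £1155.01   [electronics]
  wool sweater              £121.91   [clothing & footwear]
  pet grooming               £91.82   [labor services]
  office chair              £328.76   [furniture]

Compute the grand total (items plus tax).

Cheddar block £4.27: unprepared food → 0% → £0.00
Scarf £15.67: clothing & footwear → 9.75% → £1.53
AA batteries (8-pack) £11.14: all other goods → 10% → £1.11
Laptop £1155.01: electronics → 6.5% + 2.5% surcharge = 9% → £103.95
Wool sweater £121.91: clothing & footwear → 9.75% → £11.89
Pet grooming £91.82: labor services → 7.75% → £7.12
Office chair £328.76: furniture → 3.5% → £11.51
Subtotal = £1728.58; tax = £137.11; total due = £1865.69

£1865.69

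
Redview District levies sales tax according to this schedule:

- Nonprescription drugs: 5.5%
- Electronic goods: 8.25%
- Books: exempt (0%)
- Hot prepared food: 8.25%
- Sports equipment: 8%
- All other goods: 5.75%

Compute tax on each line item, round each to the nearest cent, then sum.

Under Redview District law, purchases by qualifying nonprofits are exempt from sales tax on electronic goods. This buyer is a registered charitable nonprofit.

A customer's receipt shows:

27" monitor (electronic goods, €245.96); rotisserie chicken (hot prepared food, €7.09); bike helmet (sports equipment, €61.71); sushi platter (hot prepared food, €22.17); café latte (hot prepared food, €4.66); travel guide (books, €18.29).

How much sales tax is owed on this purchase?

27" monitor €245.96: electronic goods, buyer-exempt → 0% → €0.00
Rotisserie chicken €7.09: hot prepared food → 8.25% → €0.58
Bike helmet €61.71: sports equipment → 8% → €4.94
Sushi platter €22.17: hot prepared food → 8.25% → €1.83
Café latte €4.66: hot prepared food → 8.25% → €0.38
Travel guide €18.29: books → 0% → €0.00
Total tax = €0.58 + €4.94 + €1.83 + €0.38 = €7.73

€7.73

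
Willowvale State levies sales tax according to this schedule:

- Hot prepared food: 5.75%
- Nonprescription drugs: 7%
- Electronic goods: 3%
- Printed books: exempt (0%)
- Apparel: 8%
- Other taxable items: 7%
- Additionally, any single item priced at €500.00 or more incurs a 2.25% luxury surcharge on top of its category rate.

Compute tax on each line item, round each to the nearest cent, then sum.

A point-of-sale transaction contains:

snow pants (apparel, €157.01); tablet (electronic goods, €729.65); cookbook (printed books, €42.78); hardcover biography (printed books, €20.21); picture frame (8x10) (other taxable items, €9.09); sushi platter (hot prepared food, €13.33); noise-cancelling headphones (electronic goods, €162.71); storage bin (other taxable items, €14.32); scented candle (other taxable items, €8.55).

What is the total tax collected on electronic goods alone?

€43.19

Tablet €729.65: electronic goods → 3% + 2.25% surcharge = 5.25% → €38.31
Noise-cancelling headphones €162.71: electronic goods → 3% → €4.88
Tax on electronic goods = €38.31 + €4.88 = €43.19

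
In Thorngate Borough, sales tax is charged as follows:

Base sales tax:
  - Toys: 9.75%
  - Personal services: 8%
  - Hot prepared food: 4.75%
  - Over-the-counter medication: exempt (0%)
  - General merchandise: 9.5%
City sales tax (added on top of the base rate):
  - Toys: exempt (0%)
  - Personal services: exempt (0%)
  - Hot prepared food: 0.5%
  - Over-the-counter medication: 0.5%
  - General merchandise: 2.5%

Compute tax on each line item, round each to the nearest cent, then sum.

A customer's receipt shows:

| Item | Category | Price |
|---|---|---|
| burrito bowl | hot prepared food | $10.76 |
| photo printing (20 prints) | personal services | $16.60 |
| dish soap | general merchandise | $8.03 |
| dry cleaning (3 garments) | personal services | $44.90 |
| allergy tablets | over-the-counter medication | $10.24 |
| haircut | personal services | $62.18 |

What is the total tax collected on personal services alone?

$9.89

Photo printing (20 prints) $16.60: personal services → 8% + 0% city = 8% → $1.33
Dry cleaning (3 garments) $44.90: personal services → 8% + 0% city = 8% → $3.59
Haircut $62.18: personal services → 8% + 0% city = 8% → $4.97
Tax on personal services = $1.33 + $3.59 + $4.97 = $9.89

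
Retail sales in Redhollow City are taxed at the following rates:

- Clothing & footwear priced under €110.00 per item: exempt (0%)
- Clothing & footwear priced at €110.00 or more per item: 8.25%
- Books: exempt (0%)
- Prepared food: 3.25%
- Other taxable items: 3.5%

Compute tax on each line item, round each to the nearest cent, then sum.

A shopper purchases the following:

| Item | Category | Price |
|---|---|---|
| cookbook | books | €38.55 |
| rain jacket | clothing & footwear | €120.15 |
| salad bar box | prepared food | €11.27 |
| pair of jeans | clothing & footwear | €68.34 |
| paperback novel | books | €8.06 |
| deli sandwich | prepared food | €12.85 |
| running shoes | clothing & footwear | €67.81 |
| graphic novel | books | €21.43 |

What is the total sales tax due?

Cookbook €38.55: books → 0% → €0.00
Rain jacket €120.15: clothing & footwear, €110.00 or more → 8.25% → €9.91
Salad bar box €11.27: prepared food → 3.25% → €0.37
Pair of jeans €68.34: clothing & footwear, under €110.00 → 0% → €0.00
Paperback novel €8.06: books → 0% → €0.00
Deli sandwich €12.85: prepared food → 3.25% → €0.42
Running shoes €67.81: clothing & footwear, under €110.00 → 0% → €0.00
Graphic novel €21.43: books → 0% → €0.00
Total tax = €9.91 + €0.37 + €0.42 = €10.70

€10.70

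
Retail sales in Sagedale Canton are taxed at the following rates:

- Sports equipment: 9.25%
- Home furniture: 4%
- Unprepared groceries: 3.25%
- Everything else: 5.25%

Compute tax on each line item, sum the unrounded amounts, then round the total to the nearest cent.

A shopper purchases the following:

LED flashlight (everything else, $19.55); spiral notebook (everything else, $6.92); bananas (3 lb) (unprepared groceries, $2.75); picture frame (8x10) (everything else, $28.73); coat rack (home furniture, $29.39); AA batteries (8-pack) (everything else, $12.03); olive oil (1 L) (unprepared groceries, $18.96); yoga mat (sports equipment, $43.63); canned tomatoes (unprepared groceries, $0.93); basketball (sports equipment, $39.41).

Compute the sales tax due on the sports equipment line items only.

$7.68

Yoga mat $43.63: sports equipment → 9.25% → $4.035775
Basketball $39.41: sports equipment → 9.25% → $3.645425
Tax on sports equipment: unrounded sum = $7.6812 → $7.68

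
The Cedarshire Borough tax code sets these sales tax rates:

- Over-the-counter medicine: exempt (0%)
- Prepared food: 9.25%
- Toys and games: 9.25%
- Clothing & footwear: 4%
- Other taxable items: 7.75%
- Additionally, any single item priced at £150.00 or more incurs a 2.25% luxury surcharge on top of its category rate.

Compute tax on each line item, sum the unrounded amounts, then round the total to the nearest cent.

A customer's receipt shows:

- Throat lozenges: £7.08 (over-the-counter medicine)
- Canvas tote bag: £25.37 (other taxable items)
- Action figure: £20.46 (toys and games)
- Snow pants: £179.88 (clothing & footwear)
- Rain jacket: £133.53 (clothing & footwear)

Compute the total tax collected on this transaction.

Throat lozenges £7.08: over-the-counter medicine → 0% → £0.00
Canvas tote bag £25.37: other taxable items → 7.75% → £1.966175
Action figure £20.46: toys and games → 9.25% → £1.89255
Snow pants £179.88: clothing & footwear → 4% + 2.25% surcharge = 6.25% → £11.2425
Rain jacket £133.53: clothing & footwear → 4% → £5.3412
Unrounded tax sum = £20.442425 → £20.44

£20.44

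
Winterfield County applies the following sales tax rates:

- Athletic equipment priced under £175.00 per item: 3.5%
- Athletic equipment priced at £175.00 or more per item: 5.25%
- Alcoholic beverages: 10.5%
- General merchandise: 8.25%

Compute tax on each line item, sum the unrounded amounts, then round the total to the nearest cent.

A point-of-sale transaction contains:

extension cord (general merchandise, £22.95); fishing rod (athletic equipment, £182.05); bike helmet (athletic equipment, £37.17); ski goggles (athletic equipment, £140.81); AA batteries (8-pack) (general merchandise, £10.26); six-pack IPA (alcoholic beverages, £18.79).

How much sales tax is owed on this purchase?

£20.50

Extension cord £22.95: general merchandise → 8.25% → £1.893375
Fishing rod £182.05: athletic equipment, £175.00 or more → 5.25% → £9.557625
Bike helmet £37.17: athletic equipment, under £175.00 → 3.5% → £1.30095
Ski goggles £140.81: athletic equipment, under £175.00 → 3.5% → £4.92835
AA batteries (8-pack) £10.26: general merchandise → 8.25% → £0.84645
Six-pack IPA £18.79: alcoholic beverages → 10.5% → £1.97295
Unrounded tax sum = £20.4997 → £20.50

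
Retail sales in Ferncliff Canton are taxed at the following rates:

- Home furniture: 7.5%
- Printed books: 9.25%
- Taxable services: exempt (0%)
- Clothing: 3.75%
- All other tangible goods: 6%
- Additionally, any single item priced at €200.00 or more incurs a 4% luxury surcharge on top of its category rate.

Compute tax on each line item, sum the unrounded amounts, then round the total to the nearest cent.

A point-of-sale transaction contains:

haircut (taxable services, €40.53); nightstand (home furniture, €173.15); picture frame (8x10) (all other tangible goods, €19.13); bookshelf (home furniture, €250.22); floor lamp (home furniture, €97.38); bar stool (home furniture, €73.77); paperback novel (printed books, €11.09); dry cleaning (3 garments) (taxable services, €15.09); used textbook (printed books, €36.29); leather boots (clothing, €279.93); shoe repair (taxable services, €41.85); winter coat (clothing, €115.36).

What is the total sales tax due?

€86.15

Haircut €40.53: taxable services → 0% → €0.00
Nightstand €173.15: home furniture → 7.5% → €12.98625
Picture frame (8x10) €19.13: all other tangible goods → 6% → €1.1478
Bookshelf €250.22: home furniture → 7.5% + 4% surcharge = 11.5% → €28.7753
Floor lamp €97.38: home furniture → 7.5% → €7.3035
Bar stool €73.77: home furniture → 7.5% → €5.53275
Paperback novel €11.09: printed books → 9.25% → €1.025825
Dry cleaning (3 garments) €15.09: taxable services → 0% → €0.00
Used textbook €36.29: printed books → 9.25% → €3.356825
Leather boots €279.93: clothing → 3.75% + 4% surcharge = 7.75% → €21.694575
Shoe repair €41.85: taxable services → 0% → €0.00
Winter coat €115.36: clothing → 3.75% → €4.326
Unrounded tax sum = €86.148825 → €86.15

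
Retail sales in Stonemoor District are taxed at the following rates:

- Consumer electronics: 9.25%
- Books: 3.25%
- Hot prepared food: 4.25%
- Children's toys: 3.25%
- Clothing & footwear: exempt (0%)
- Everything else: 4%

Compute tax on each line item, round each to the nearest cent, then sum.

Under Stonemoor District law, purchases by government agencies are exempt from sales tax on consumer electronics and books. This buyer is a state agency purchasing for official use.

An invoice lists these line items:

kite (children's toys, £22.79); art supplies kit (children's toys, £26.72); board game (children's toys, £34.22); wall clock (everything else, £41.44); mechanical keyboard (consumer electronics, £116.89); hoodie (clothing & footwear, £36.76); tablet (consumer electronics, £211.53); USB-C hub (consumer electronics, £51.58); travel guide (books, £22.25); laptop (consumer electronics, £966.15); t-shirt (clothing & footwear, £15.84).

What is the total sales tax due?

£4.38

Kite £22.79: children's toys → 3.25% → £0.74
Art supplies kit £26.72: children's toys → 3.25% → £0.87
Board game £34.22: children's toys → 3.25% → £1.11
Wall clock £41.44: everything else → 4% → £1.66
Mechanical keyboard £116.89: consumer electronics, buyer-exempt → 0% → £0.00
Hoodie £36.76: clothing & footwear → 0% → £0.00
Tablet £211.53: consumer electronics, buyer-exempt → 0% → £0.00
USB-C hub £51.58: consumer electronics, buyer-exempt → 0% → £0.00
Travel guide £22.25: books, buyer-exempt → 0% → £0.00
Laptop £966.15: consumer electronics, buyer-exempt → 0% → £0.00
T-shirt £15.84: clothing & footwear → 0% → £0.00
Total tax = £0.74 + £0.87 + £1.11 + £1.66 = £4.38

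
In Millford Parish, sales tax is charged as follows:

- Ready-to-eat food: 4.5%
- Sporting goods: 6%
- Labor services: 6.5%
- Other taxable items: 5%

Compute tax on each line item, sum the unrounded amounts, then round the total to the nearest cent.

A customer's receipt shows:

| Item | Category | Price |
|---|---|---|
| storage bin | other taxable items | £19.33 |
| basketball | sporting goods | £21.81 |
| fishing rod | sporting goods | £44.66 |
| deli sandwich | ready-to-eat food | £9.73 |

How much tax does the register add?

£5.39

Storage bin £19.33: other taxable items → 5% → £0.9665
Basketball £21.81: sporting goods → 6% → £1.3086
Fishing rod £44.66: sporting goods → 6% → £2.6796
Deli sandwich £9.73: ready-to-eat food → 4.5% → £0.43785
Unrounded tax sum = £5.39255 → £5.39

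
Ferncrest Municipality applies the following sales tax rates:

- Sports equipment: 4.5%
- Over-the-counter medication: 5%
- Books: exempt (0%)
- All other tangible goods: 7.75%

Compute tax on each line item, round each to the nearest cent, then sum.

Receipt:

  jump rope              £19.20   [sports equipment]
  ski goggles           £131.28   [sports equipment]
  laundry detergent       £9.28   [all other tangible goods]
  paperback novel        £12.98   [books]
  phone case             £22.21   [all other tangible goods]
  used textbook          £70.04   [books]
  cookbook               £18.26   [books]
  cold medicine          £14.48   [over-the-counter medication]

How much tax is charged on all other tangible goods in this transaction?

Laundry detergent £9.28: all other tangible goods → 7.75% → £0.72
Phone case £22.21: all other tangible goods → 7.75% → £1.72
Tax on all other tangible goods = £0.72 + £1.72 = £2.44

£2.44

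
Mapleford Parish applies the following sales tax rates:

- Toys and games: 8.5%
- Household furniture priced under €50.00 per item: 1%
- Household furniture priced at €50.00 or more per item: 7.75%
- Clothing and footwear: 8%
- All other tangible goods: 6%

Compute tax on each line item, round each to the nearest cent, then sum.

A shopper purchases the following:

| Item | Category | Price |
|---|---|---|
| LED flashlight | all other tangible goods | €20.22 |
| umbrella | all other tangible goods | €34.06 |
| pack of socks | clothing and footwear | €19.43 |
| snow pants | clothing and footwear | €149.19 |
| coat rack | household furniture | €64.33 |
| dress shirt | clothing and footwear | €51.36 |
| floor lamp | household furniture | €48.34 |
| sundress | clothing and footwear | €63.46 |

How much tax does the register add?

€31.40

LED flashlight €20.22: all other tangible goods → 6% → €1.21
Umbrella €34.06: all other tangible goods → 6% → €2.04
Pack of socks €19.43: clothing and footwear → 8% → €1.55
Snow pants €149.19: clothing and footwear → 8% → €11.94
Coat rack €64.33: household furniture, €50.00 or more → 7.75% → €4.99
Dress shirt €51.36: clothing and footwear → 8% → €4.11
Floor lamp €48.34: household furniture, under €50.00 → 1% → €0.48
Sundress €63.46: clothing and footwear → 8% → €5.08
Total tax = €1.21 + €2.04 + €1.55 + €11.94 + €4.99 + €4.11 + €0.48 + €5.08 = €31.40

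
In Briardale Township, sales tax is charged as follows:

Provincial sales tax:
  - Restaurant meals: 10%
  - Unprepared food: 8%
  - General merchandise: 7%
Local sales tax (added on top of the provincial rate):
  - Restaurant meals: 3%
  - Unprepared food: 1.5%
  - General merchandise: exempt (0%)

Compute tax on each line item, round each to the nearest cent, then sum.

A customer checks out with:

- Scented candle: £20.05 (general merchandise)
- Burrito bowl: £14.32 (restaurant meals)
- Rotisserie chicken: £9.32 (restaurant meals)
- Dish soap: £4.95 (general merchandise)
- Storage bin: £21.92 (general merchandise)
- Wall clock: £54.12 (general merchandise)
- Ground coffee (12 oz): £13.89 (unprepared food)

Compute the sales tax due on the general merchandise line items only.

£7.07

Scented candle £20.05: general merchandise → 7% + 0% local = 7% → £1.40
Dish soap £4.95: general merchandise → 7% + 0% local = 7% → £0.35
Storage bin £21.92: general merchandise → 7% + 0% local = 7% → £1.53
Wall clock £54.12: general merchandise → 7% + 0% local = 7% → £3.79
Tax on general merchandise = £1.40 + £0.35 + £1.53 + £3.79 = £7.07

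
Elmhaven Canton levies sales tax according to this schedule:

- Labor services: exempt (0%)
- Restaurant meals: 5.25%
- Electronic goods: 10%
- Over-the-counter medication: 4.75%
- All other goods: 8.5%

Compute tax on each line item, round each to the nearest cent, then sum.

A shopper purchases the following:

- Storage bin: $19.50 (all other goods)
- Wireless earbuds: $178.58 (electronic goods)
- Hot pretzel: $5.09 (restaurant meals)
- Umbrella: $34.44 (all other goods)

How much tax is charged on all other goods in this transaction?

$4.59

Storage bin $19.50: all other goods → 8.5% → $1.66
Umbrella $34.44: all other goods → 8.5% → $2.93
Tax on all other goods = $1.66 + $2.93 = $4.59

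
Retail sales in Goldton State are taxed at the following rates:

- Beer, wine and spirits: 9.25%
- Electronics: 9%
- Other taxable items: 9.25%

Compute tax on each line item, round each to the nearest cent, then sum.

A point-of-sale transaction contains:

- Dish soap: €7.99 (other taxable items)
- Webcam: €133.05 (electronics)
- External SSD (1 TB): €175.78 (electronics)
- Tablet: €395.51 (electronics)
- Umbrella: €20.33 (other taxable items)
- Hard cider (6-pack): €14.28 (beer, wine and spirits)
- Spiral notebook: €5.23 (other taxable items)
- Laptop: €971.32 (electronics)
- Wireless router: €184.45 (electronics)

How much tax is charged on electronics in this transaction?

Webcam €133.05: electronics → 9% → €11.97
External SSD (1 TB) €175.78: electronics → 9% → €15.82
Tablet €395.51: electronics → 9% → €35.60
Laptop €971.32: electronics → 9% → €87.42
Wireless router €184.45: electronics → 9% → €16.60
Tax on electronics = €11.97 + €15.82 + €35.60 + €87.42 + €16.60 = €167.41

€167.41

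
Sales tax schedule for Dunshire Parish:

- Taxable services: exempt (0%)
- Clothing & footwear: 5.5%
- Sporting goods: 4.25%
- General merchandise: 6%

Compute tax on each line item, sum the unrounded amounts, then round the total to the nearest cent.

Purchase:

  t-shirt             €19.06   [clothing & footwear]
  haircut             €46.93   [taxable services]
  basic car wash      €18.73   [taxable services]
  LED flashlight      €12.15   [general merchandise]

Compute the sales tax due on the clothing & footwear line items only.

€1.05

T-shirt €19.06: clothing & footwear → 5.5% → €1.0483
Tax on clothing & footwear: unrounded sum = €1.0483 → €1.05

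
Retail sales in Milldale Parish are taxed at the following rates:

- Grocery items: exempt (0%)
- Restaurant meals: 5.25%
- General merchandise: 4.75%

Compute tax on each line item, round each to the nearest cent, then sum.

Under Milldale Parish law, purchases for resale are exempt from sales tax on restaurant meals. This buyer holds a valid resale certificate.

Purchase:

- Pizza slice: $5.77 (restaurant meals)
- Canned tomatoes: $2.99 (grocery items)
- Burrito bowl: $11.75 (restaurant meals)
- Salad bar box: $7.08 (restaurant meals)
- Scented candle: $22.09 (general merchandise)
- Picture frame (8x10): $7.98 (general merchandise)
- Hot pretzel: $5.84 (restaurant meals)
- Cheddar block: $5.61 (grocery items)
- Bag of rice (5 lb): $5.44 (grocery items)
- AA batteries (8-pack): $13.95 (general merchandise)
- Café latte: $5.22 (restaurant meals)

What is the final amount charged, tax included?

$95.81

Pizza slice $5.77: restaurant meals, buyer-exempt → 0% → $0.00
Canned tomatoes $2.99: grocery items → 0% → $0.00
Burrito bowl $11.75: restaurant meals, buyer-exempt → 0% → $0.00
Salad bar box $7.08: restaurant meals, buyer-exempt → 0% → $0.00
Scented candle $22.09: general merchandise → 4.75% → $1.05
Picture frame (8x10) $7.98: general merchandise → 4.75% → $0.38
Hot pretzel $5.84: restaurant meals, buyer-exempt → 0% → $0.00
Cheddar block $5.61: grocery items → 0% → $0.00
Bag of rice (5 lb) $5.44: grocery items → 0% → $0.00
AA batteries (8-pack) $13.95: general merchandise → 4.75% → $0.66
Café latte $5.22: restaurant meals, buyer-exempt → 0% → $0.00
Subtotal = $93.72; tax = $2.09; total due = $95.81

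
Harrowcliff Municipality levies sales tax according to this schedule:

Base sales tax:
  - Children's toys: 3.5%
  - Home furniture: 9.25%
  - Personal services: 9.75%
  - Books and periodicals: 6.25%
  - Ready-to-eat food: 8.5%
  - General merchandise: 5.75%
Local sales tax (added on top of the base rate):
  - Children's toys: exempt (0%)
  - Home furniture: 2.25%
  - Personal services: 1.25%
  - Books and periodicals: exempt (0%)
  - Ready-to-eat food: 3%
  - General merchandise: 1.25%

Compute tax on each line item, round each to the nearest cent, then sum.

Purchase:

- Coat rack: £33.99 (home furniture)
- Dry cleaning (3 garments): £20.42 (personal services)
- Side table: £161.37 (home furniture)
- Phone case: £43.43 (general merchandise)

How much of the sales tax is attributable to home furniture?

£22.47

Coat rack £33.99: home furniture → 9.25% + 2.25% local = 11.5% → £3.91
Side table £161.37: home furniture → 9.25% + 2.25% local = 11.5% → £18.56
Tax on home furniture = £3.91 + £18.56 = £22.47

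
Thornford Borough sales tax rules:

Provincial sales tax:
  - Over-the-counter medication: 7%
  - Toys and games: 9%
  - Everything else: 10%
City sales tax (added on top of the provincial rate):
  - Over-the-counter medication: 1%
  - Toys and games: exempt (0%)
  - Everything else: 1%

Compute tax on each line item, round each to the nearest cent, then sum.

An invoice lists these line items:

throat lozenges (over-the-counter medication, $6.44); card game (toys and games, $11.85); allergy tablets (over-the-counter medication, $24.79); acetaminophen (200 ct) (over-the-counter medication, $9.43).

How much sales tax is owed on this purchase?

$4.32

Throat lozenges $6.44: over-the-counter medication → 7% + 1% city = 8% → $0.52
Card game $11.85: toys and games → 9% + 0% city = 9% → $1.07
Allergy tablets $24.79: over-the-counter medication → 7% + 1% city = 8% → $1.98
Acetaminophen (200 ct) $9.43: over-the-counter medication → 7% + 1% city = 8% → $0.75
Total tax = $0.52 + $1.07 + $1.98 + $0.75 = $4.32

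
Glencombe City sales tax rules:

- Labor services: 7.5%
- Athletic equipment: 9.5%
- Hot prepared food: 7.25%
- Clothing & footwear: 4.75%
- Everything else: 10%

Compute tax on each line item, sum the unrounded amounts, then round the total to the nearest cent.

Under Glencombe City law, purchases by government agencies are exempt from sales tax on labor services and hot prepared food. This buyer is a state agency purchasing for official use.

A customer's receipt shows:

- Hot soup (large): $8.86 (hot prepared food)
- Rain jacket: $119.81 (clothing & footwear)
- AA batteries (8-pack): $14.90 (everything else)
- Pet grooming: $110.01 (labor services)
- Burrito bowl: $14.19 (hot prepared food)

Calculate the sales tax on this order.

Hot soup (large) $8.86: hot prepared food, buyer-exempt → 0% → $0.00
Rain jacket $119.81: clothing & footwear → 4.75% → $5.690975
AA batteries (8-pack) $14.90: everything else → 10% → $1.49
Pet grooming $110.01: labor services, buyer-exempt → 0% → $0.00
Burrito bowl $14.19: hot prepared food, buyer-exempt → 0% → $0.00
Unrounded tax sum = $7.180975 → $7.18

$7.18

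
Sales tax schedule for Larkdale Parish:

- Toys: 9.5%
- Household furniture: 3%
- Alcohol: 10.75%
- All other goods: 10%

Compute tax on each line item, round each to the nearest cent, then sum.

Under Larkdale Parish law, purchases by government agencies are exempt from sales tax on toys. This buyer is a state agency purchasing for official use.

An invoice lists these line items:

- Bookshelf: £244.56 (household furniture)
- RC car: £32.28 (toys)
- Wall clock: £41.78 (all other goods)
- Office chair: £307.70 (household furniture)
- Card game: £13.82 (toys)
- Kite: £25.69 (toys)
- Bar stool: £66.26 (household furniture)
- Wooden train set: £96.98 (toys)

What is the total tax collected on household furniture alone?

Bookshelf £244.56: household furniture → 3% → £7.34
Office chair £307.70: household furniture → 3% → £9.23
Bar stool £66.26: household furniture → 3% → £1.99
Tax on household furniture = £7.34 + £9.23 + £1.99 = £18.56

£18.56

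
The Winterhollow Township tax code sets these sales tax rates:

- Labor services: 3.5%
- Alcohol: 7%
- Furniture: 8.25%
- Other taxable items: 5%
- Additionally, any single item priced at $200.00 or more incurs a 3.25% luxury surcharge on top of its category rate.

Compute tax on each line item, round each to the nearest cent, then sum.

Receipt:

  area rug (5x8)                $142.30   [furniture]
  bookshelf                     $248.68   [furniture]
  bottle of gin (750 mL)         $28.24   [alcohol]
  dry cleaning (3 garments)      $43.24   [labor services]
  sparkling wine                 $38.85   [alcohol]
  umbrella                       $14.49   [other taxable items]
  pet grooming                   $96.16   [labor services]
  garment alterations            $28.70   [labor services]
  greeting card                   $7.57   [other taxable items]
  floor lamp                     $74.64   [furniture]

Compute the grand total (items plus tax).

Area rug (5x8) $142.30: furniture → 8.25% → $11.74
Bookshelf $248.68: furniture → 8.25% + 3.25% surcharge = 11.5% → $28.60
Bottle of gin (750 mL) $28.24: alcohol → 7% → $1.98
Dry cleaning (3 garments) $43.24: labor services → 3.5% → $1.51
Sparkling wine $38.85: alcohol → 7% → $2.72
Umbrella $14.49: other taxable items → 5% → $0.72
Pet grooming $96.16: labor services → 3.5% → $3.37
Garment alterations $28.70: labor services → 3.5% → $1.00
Greeting card $7.57: other taxable items → 5% → $0.38
Floor lamp $74.64: furniture → 8.25% → $6.16
Subtotal = $722.87; tax = $58.18; total due = $781.05

$781.05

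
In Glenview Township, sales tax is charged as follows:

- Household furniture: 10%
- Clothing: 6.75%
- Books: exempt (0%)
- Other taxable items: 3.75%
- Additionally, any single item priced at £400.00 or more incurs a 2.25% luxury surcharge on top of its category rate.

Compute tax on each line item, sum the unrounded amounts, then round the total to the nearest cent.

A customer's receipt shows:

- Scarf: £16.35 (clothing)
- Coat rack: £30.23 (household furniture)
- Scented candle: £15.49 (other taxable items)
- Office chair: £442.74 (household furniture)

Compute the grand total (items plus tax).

£563.75

Scarf £16.35: clothing → 6.75% → £1.103625
Coat rack £30.23: household furniture → 10% → £3.023
Scented candle £15.49: other taxable items → 3.75% → £0.580875
Office chair £442.74: household furniture → 10% + 2.25% surcharge = 12.25% → £54.23565
Subtotal = £504.81; unrounded tax = £58.94315 → £58.94; total due = £563.75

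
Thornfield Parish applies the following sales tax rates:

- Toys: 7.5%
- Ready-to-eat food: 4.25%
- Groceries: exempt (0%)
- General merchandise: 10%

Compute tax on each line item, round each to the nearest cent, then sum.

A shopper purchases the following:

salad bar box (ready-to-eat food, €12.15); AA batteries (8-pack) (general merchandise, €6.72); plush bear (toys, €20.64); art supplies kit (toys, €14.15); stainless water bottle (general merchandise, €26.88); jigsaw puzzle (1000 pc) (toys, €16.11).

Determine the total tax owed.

Salad bar box €12.15: ready-to-eat food → 4.25% → €0.52
AA batteries (8-pack) €6.72: general merchandise → 10% → €0.67
Plush bear €20.64: toys → 7.5% → €1.55
Art supplies kit €14.15: toys → 7.5% → €1.06
Stainless water bottle €26.88: general merchandise → 10% → €2.69
Jigsaw puzzle (1000 pc) €16.11: toys → 7.5% → €1.21
Total tax = €0.52 + €0.67 + €1.55 + €1.06 + €2.69 + €1.21 = €7.70

€7.70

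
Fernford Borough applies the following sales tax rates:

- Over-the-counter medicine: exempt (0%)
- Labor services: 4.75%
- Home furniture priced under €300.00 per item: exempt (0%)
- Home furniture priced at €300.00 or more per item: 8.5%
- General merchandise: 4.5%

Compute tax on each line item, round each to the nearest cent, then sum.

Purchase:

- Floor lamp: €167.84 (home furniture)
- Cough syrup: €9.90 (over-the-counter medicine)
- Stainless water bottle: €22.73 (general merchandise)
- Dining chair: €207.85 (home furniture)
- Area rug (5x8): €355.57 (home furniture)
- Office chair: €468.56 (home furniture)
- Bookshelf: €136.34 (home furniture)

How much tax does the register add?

Floor lamp €167.84: home furniture, under €300.00 → 0% → €0.00
Cough syrup €9.90: over-the-counter medicine → 0% → €0.00
Stainless water bottle €22.73: general merchandise → 4.5% → €1.02
Dining chair €207.85: home furniture, under €300.00 → 0% → €0.00
Area rug (5x8) €355.57: home furniture, €300.00 or more → 8.5% → €30.22
Office chair €468.56: home furniture, €300.00 or more → 8.5% → €39.83
Bookshelf €136.34: home furniture, under €300.00 → 0% → €0.00
Total tax = €1.02 + €30.22 + €39.83 = €71.07

€71.07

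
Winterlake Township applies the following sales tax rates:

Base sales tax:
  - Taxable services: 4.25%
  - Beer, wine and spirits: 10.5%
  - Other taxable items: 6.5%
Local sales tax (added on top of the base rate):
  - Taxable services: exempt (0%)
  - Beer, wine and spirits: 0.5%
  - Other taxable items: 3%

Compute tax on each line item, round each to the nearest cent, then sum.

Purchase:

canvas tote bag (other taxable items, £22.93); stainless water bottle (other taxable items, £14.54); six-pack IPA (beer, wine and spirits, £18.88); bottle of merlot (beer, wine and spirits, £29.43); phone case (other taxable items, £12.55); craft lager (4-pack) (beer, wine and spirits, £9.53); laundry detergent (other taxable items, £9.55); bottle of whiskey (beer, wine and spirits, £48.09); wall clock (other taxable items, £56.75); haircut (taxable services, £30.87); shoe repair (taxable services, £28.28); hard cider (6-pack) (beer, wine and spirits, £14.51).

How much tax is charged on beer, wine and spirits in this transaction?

Six-pack IPA £18.88: beer, wine and spirits → 10.5% + 0.5% local = 11% → £2.08
Bottle of merlot £29.43: beer, wine and spirits → 10.5% + 0.5% local = 11% → £3.24
Craft lager (4-pack) £9.53: beer, wine and spirits → 10.5% + 0.5% local = 11% → £1.05
Bottle of whiskey £48.09: beer, wine and spirits → 10.5% + 0.5% local = 11% → £5.29
Hard cider (6-pack) £14.51: beer, wine and spirits → 10.5% + 0.5% local = 11% → £1.60
Tax on beer, wine and spirits = £2.08 + £3.24 + £1.05 + £5.29 + £1.60 = £13.26

£13.26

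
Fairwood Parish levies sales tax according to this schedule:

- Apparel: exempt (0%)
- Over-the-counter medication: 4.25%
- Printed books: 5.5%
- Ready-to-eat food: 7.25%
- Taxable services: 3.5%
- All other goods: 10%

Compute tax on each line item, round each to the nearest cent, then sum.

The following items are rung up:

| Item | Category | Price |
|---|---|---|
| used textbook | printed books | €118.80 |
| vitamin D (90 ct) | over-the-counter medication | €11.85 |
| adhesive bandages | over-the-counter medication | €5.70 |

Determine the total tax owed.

Used textbook €118.80: printed books → 5.5% → €6.53
Vitamin D (90 ct) €11.85: over-the-counter medication → 4.25% → €0.50
Adhesive bandages €5.70: over-the-counter medication → 4.25% → €0.24
Total tax = €6.53 + €0.50 + €0.24 = €7.27

€7.27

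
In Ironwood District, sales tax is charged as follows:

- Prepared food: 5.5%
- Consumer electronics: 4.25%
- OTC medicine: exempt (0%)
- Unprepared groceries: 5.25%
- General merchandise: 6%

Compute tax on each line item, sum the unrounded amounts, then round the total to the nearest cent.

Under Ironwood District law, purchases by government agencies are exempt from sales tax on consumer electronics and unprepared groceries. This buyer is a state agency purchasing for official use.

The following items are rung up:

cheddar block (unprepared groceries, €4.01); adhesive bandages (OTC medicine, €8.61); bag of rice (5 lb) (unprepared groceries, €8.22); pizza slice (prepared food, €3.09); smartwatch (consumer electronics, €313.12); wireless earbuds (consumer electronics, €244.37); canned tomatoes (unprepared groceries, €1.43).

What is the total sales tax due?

€0.17

Cheddar block €4.01: unprepared groceries, buyer-exempt → 0% → €0.00
Adhesive bandages €8.61: OTC medicine → 0% → €0.00
Bag of rice (5 lb) €8.22: unprepared groceries, buyer-exempt → 0% → €0.00
Pizza slice €3.09: prepared food → 5.5% → €0.16995
Smartwatch €313.12: consumer electronics, buyer-exempt → 0% → €0.00
Wireless earbuds €244.37: consumer electronics, buyer-exempt → 0% → €0.00
Canned tomatoes €1.43: unprepared groceries, buyer-exempt → 0% → €0.00
Unrounded tax sum = €0.16995 → €0.17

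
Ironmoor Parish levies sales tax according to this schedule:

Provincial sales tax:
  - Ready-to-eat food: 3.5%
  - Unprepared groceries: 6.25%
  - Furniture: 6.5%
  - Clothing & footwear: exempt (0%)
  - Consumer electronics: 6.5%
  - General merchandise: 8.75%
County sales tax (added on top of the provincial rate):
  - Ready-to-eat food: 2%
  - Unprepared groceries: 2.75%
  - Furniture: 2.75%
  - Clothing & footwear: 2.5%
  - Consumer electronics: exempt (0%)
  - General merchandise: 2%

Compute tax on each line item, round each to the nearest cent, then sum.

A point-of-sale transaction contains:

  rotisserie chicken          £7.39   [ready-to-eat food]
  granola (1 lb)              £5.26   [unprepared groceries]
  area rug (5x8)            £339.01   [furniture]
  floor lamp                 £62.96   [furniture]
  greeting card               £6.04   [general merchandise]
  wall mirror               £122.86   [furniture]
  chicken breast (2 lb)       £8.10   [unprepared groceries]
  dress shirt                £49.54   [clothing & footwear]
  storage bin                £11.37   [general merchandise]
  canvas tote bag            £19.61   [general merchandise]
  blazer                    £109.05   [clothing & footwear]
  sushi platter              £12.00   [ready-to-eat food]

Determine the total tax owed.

£58.76

Rotisserie chicken £7.39: ready-to-eat food → 3.5% + 2% county = 5.5% → £0.41
Granola (1 lb) £5.26: unprepared groceries → 6.25% + 2.75% county = 9% → £0.47
Area rug (5x8) £339.01: furniture → 6.5% + 2.75% county = 9.25% → £31.36
Floor lamp £62.96: furniture → 6.5% + 2.75% county = 9.25% → £5.82
Greeting card £6.04: general merchandise → 8.75% + 2% county = 10.75% → £0.65
Wall mirror £122.86: furniture → 6.5% + 2.75% county = 9.25% → £11.36
Chicken breast (2 lb) £8.10: unprepared groceries → 6.25% + 2.75% county = 9% → £0.73
Dress shirt £49.54: clothing & footwear → 0% + 2.5% county = 2.5% → £1.24
Storage bin £11.37: general merchandise → 8.75% + 2% county = 10.75% → £1.22
Canvas tote bag £19.61: general merchandise → 8.75% + 2% county = 10.75% → £2.11
Blazer £109.05: clothing & footwear → 0% + 2.5% county = 2.5% → £2.73
Sushi platter £12.00: ready-to-eat food → 3.5% + 2% county = 5.5% → £0.66
Total tax = £0.41 + £0.47 + £31.36 + £5.82 + £0.65 + £11.36 + £0.73 + £1.24 + £1.22 + £2.11 + £2.73 + £0.66 = £58.76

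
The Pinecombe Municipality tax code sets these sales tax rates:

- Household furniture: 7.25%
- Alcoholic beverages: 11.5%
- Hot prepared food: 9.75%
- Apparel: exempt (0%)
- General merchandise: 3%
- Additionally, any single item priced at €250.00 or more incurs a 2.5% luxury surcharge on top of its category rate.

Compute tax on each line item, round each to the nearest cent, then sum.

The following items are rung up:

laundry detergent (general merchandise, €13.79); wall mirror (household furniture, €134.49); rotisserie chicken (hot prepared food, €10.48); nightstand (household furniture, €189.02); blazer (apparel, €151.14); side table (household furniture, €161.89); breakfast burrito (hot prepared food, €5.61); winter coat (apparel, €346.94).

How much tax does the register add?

Laundry detergent €13.79: general merchandise → 3% → €0.41
Wall mirror €134.49: household furniture → 7.25% → €9.75
Rotisserie chicken €10.48: hot prepared food → 9.75% → €1.02
Nightstand €189.02: household furniture → 7.25% → €13.70
Blazer €151.14: apparel → 0% → €0.00
Side table €161.89: household furniture → 7.25% → €11.74
Breakfast burrito €5.61: hot prepared food → 9.75% → €0.55
Winter coat €346.94: apparel → 0% + 2.5% surcharge = 2.5% → €8.67
Total tax = €0.41 + €9.75 + €1.02 + €13.70 + €11.74 + €0.55 + €8.67 = €45.84

€45.84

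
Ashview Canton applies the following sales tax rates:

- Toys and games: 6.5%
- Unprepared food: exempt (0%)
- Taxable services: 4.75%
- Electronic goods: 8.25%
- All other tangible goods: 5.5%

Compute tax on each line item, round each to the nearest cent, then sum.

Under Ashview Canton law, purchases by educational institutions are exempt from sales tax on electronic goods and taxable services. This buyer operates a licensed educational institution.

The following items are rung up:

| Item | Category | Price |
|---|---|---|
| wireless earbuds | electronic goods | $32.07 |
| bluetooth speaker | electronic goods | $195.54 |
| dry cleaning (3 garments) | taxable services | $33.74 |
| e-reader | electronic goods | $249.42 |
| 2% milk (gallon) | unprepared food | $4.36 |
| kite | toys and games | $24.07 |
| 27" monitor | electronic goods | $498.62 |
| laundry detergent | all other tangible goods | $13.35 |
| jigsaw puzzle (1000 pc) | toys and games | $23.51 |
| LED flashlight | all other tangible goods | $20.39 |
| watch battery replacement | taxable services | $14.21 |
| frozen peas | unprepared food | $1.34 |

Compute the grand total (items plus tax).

$1115.56

Wireless earbuds $32.07: electronic goods, buyer-exempt → 0% → $0.00
Bluetooth speaker $195.54: electronic goods, buyer-exempt → 0% → $0.00
Dry cleaning (3 garments) $33.74: taxable services, buyer-exempt → 0% → $0.00
E-reader $249.42: electronic goods, buyer-exempt → 0% → $0.00
2% milk (gallon) $4.36: unprepared food → 0% → $0.00
Kite $24.07: toys and games → 6.5% → $1.56
27" monitor $498.62: electronic goods, buyer-exempt → 0% → $0.00
Laundry detergent $13.35: all other tangible goods → 5.5% → $0.73
Jigsaw puzzle (1000 pc) $23.51: toys and games → 6.5% → $1.53
LED flashlight $20.39: all other tangible goods → 5.5% → $1.12
Watch battery replacement $14.21: taxable services, buyer-exempt → 0% → $0.00
Frozen peas $1.34: unprepared food → 0% → $0.00
Subtotal = $1110.62; tax = $4.94; total due = $1115.56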